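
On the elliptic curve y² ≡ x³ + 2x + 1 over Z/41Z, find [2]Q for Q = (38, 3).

(10, 23)

tangent at (38, 3): λ = (3·38² + 2)/(2·3) ≡ 29/6. 6⁻¹ ≡ 7 (mod 41), so λ ≡ 29·7 ≡ 39.
  x = λ² - 38 - 38 = 1521 - 76 ≡ 10; y = λ·(38 - 10) - 3 ≡ 23. → (10, 23)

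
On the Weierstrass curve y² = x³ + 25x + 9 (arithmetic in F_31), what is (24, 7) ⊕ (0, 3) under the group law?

(1, 2)

(24, 7) + (0, 3). λ = (3 - 7)/(0 - 24) ≡ 27/7 mod 31. 7⁻¹ ≡ 9 (mod 31) since 7·9 = 63 ≡ 1, so λ ≡ 26.
  x = λ² - 24 - 0 = 676 - 24 ≡ 1; y = λ·(24 - 1) - 7 ≡ 2. → (1, 2)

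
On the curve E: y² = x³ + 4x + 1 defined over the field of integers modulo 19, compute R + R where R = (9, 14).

tangent at (9, 14): λ = (3·9² + 4)/(2·14) ≡ 0/9. 9⁻¹ ≡ 17 (mod 19) since 9·17 = 153 ≡ 1, so λ ≡ 0·17 ≡ 0.
  x = λ² - 9 - 9 = 0 - 18 ≡ 1; y = λ·(9 - 1) - 14 ≡ 5. → (1, 5)

(1, 5)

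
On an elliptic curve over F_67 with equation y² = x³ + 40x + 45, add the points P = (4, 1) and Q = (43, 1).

(20, 66)

(4, 1) + (43, 1). λ = (1 - 1)/(43 - 4) ≡ 0/39 mod 67. 39⁻¹ ≡ 55 (mod 67), so λ ≡ 0.
  x = λ² - 4 - 43 = 0 - 47 ≡ 20; y = λ·(4 - 20) - 1 ≡ 66. → (20, 66)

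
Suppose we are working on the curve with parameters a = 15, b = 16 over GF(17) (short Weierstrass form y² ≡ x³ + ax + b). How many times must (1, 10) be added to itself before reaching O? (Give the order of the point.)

8

2P: tangent at (1, 10): λ = (3·1² + 15)/(2·10) ≡ 1/3. 3⁻¹ ≡ 6 (mod 17) since 3·6 = 18 ≡ 1, so λ ≡ 1·6 ≡ 6.
  x = λ² - 1 - 1 = 36 - 2 ≡ 0; y = λ·(1 - 0) - 10 ≡ 13. → (0, 13)
3P: (0, 13) + (1, 10). λ = (10 - 13)/(1 - 0) ≡ 14/1 mod 17. 1⁻¹ ≡ 1 (mod 17) since 1·1 = 1 ≡ 1, so λ ≡ 14.
  x = λ² - 0 - 1 = 196 - 1 ≡ 8; y = λ·(0 - 8) - 13 ≡ 11. → (8, 11)
4P: (8, 11) + (1, 10). λ = (10 - 11)/(1 - 8) ≡ 16/10 mod 17. 10⁻¹ ≡ 12 (mod 17), so λ ≡ 5.
  x = λ² - 8 - 1 = 25 - 9 ≡ 16; y = λ·(8 - 16) - 11 ≡ 0. → (16, 0)
5P: (16, 0) + (1, 10). λ = (10 - 0)/(1 - 16) ≡ 10/2 mod 17. 2⁻¹ ≡ 9 (mod 17), so λ ≡ 5.
  x = λ² - 16 - 1 = 25 - 17 ≡ 8; y = λ·(16 - 8) - 0 ≡ 6. → (8, 6)
6P: (8, 6) + (1, 10). λ = (10 - 6)/(1 - 8) ≡ 4/10 mod 17. 10⁻¹ ≡ 12 (mod 17) since 10·12 = 120 ≡ 1, so λ ≡ 14.
  x = λ² - 8 - 1 = 196 - 9 ≡ 0; y = λ·(8 - 0) - 6 ≡ 4. → (0, 4)
7P: (0, 4) + (1, 10). λ = (10 - 4)/(1 - 0) ≡ 6/1 mod 17. 1⁻¹ ≡ 1 (mod 17), so λ ≡ 6.
  x = λ² - 0 - 1 = 36 - 1 ≡ 1; y = λ·(0 - 1) - 4 ≡ 7. → (1, 7)
8P: (1, 7) + (1, 10): same x and y₁ ≡ -y₂, so the sum is O.
8P = O, so the order is 8.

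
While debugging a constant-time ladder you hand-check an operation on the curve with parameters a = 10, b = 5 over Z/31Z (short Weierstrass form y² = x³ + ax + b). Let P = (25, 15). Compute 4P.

Double-and-add on 4 = (100)₂. Start with P = (25, 15) for the leading 1-bit.
double: tangent at (25, 15): λ = (3·25² + 10)/(2·15) ≡ 25/30. 30⁻¹ ≡ 30 (mod 31) since 30·30 = 900 ≡ 1, so λ ≡ 25·30 ≡ 6.
  x = λ² - 25 - 25 = 36 - 50 ≡ 17; y = λ·(25 - 17) - 15 ≡ 2. → (17, 2)
double: tangent at (17, 2): λ = (3·17² + 10)/(2·2) ≡ 9/4. 4⁻¹ ≡ 8 (mod 31), so λ ≡ 9·8 ≡ 10.
  x = λ² - 17 - 17 = 100 - 34 ≡ 4; y = λ·(17 - 4) - 2 ≡ 4. → (4, 4)

(4, 4)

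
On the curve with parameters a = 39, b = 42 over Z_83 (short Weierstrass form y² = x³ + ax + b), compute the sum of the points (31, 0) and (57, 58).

(54, 70)

(31, 0) + (57, 58). λ = (58 - 0)/(57 - 31) ≡ 58/26 mod 83. 26⁻¹ ≡ 16 (mod 83) since 26·16 = 416 ≡ 1, so λ ≡ 15.
  x = λ² - 31 - 57 = 225 - 88 ≡ 54; y = λ·(31 - 54) - 0 ≡ 70. → (54, 70)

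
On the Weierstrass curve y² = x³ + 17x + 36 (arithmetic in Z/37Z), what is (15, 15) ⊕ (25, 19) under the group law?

(15, 15) + (25, 19). λ = (19 - 15)/(25 - 15) ≡ 4/10 mod 37. 10⁻¹ ≡ 26 (mod 37), so λ ≡ 30.
  x = λ² - 15 - 25 = 900 - 40 ≡ 9; y = λ·(15 - 9) - 15 ≡ 17. → (9, 17)

(9, 17)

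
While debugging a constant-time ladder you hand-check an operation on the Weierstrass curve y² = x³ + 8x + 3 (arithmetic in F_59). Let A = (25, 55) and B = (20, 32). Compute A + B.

(21, 46)

(25, 55) + (20, 32). λ = (32 - 55)/(20 - 25) ≡ 36/54 mod 59. 54⁻¹ ≡ 47 (mod 59) since 54·47 = 2538 ≡ 1, so λ ≡ 40.
  x = λ² - 25 - 20 = 1600 - 45 ≡ 21; y = λ·(25 - 21) - 55 ≡ 46. → (21, 46)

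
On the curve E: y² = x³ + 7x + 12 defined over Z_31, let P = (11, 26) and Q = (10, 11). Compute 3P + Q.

First 3P:
Repeated addition: build up to 3P.
2P: tangent at (11, 26): λ = (3·11² + 7)/(2·26) ≡ 29/21. 21⁻¹ ≡ 3 (mod 31) since 21·3 = 63 ≡ 1, so λ ≡ 29·3 ≡ 25.
  x = λ² - 11 - 11 = 625 - 22 ≡ 14; y = λ·(11 - 14) - 26 ≡ 23. → (14, 23)
3P: (14, 23) + (11, 26). λ = (26 - 23)/(11 - 14) ≡ 3/28 mod 31. 28⁻¹ ≡ 10 (mod 31), so λ ≡ 30.
  x = λ² - 14 - 11 = 900 - 25 ≡ 7; y = λ·(14 - 7) - 23 ≡ 1. → (7, 1)
3P = (7, 1).
Finally 3P + Q:
(7, 1) + (10, 11). λ = (11 - 1)/(10 - 7) ≡ 10/3 mod 31. 3⁻¹ ≡ 21 (mod 31), so λ ≡ 24.
  x = λ² - 7 - 10 = 576 - 17 ≡ 1; y = λ·(7 - 1) - 1 ≡ 19. → (1, 19)

(1, 19)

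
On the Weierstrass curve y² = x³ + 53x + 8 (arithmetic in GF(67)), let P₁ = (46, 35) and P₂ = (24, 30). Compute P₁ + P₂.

(21, 59)

(46, 35) + (24, 30). λ = (30 - 35)/(24 - 46) ≡ 62/45 mod 67. 45⁻¹ ≡ 3 (mod 67), so λ ≡ 52.
  x = λ² - 46 - 24 = 2704 - 70 ≡ 21; y = λ·(46 - 21) - 35 ≡ 59. → (21, 59)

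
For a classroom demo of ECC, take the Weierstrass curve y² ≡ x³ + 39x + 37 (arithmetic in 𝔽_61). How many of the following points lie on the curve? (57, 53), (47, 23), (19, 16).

2

(57, 53): 53² ≡ 3, rhs ≡ 0 → off.
(47, 23): 23² ≡ 41, rhs ≡ 41 → on.
(19, 16): 16² ≡ 12, rhs ≡ 12 → on.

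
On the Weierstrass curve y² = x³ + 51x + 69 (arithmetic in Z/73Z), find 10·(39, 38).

(61, 49)

Write P = (39, 38).
Repeated addition: build up to 10P.
2P: tangent at (39, 38): λ = (3·39² + 51)/(2·38) ≡ 15/3. 3⁻¹ ≡ 49 (mod 73), so λ ≡ 15·49 ≡ 5.
  x = λ² - 39 - 39 = 25 - 78 ≡ 20; y = λ·(39 - 20) - 38 ≡ 57. → (20, 57)
3P: (20, 57) + (39, 38). λ = (38 - 57)/(39 - 20) ≡ 54/19 mod 73. 19⁻¹ ≡ 50 (mod 73), so λ ≡ 72.
  x = λ² - 20 - 39 = 5184 - 59 ≡ 15; y = λ·(20 - 15) - 57 ≡ 11. → (15, 11)
4P: (15, 11) + (39, 38). λ = (38 - 11)/(39 - 15) ≡ 27/24 mod 73. 24⁻¹ ≡ 70 (mod 73), so λ ≡ 65.
  x = λ² - 15 - 39 = 4225 - 54 ≡ 10; y = λ·(15 - 10) - 11 ≡ 22. → (10, 22)
5P: (10, 22) + (39, 38). λ = (38 - 22)/(39 - 10) ≡ 16/29 mod 73. 29⁻¹ ≡ 68 (mod 73), so λ ≡ 66.
  x = λ² - 10 - 39 = 4356 - 49 ≡ 0; y = λ·(10 - 0) - 22 ≡ 54. → (0, 54)
6P: (0, 54) + (39, 38). λ = (38 - 54)/(39 - 0) ≡ 57/39 mod 73. 39⁻¹ ≡ 15 (mod 73), so λ ≡ 52.
  x = λ² - 0 - 39 = 2704 - 39 ≡ 37; y = λ·(0 - 37) - 54 ≡ 66. → (37, 66)
7P: (37, 66) + (39, 38). λ = (38 - 66)/(39 - 37) ≡ 45/2 mod 73. 2⁻¹ ≡ 37 (mod 73), so λ ≡ 59.
  x = λ² - 37 - 39 = 3481 - 76 ≡ 47; y = λ·(37 - 47) - 66 ≡ 1. → (47, 1)
8P: (47, 1) + (39, 38). λ = (38 - 1)/(39 - 47) ≡ 37/65 mod 73. 65⁻¹ ≡ 9 (mod 73), so λ ≡ 41.
  x = λ² - 47 - 39 = 1681 - 86 ≡ 62; y = λ·(47 - 62) - 1 ≡ 41. → (62, 41)
9P: (62, 41) + (39, 38). λ = (38 - 41)/(39 - 62) ≡ 70/50 mod 73. 50⁻¹ ≡ 19 (mod 73), so λ ≡ 16.
  x = λ² - 62 - 39 = 256 - 101 ≡ 9; y = λ·(62 - 9) - 41 ≡ 4. → (9, 4)
10P: (9, 4) + (39, 38). λ = (38 - 4)/(39 - 9) ≡ 34/30 mod 73. 30⁻¹ ≡ 56 (mod 73) since 30·56 = 1680 ≡ 1, so λ ≡ 6.
  x = λ² - 9 - 39 = 36 - 48 ≡ 61; y = λ·(9 - 61) - 4 ≡ 49. → (61, 49)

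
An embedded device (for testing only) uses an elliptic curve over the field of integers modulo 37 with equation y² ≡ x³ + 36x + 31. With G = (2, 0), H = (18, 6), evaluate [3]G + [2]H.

(35, 32)

First 3G:
Repeated addition: build up to 3G.
2G: (2, 0) + (2, 0): same x and y₁ ≡ -y₂, so the sum is ∞.
3G: ∞ + (2, 0) = (2, 0) (identity).
3G = (2, 0).
Next 2H:
Repeated addition: build up to 2H.
2H: tangent at (18, 6): λ = (3·18² + 36)/(2·6) ≡ 9/12. 12⁻¹ ≡ 34 (mod 37), so λ ≡ 9·34 ≡ 10.
  x = λ² - 18 - 18 = 100 - 36 ≡ 27; y = λ·(18 - 27) - 6 ≡ 15. → (27, 15)
2H = (27, 15).
Finally 3G + 2H:
(2, 0) + (27, 15). λ = (15 - 0)/(27 - 2) ≡ 15/25 mod 37. 25⁻¹ ≡ 3 (mod 37) since 25·3 = 75 ≡ 1, so λ ≡ 8.
  x = λ² - 2 - 27 = 64 - 29 ≡ 35; y = λ·(2 - 35) - 0 ≡ 32. → (35, 32)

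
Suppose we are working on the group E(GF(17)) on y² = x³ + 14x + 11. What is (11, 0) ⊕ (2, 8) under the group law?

(5, 6)

(11, 0) + (2, 8). λ = (8 - 0)/(2 - 11) ≡ 8/8 mod 17. 8⁻¹ ≡ 15 (mod 17), so λ ≡ 1.
  x = λ² - 11 - 2 = 1 - 13 ≡ 5; y = λ·(11 - 5) - 0 ≡ 6. → (5, 6)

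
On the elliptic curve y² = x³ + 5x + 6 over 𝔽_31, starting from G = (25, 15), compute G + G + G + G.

(13, 25)

Repeated addition: build up to 4G.
2G: tangent at (25, 15): λ = (3·25² + 5)/(2·15) ≡ 20/30. 30⁻¹ ≡ 30 (mod 31) since 30·30 = 900 ≡ 1, so λ ≡ 20·30 ≡ 11.
  x = λ² - 25 - 25 = 121 - 50 ≡ 9; y = λ·(25 - 9) - 15 ≡ 6. → (9, 6)
3G: (9, 6) + (25, 15). λ = (15 - 6)/(25 - 9) ≡ 9/16 mod 31. 16⁻¹ ≡ 2 (mod 31), so λ ≡ 18.
  x = λ² - 9 - 25 = 324 - 34 ≡ 11; y = λ·(9 - 11) - 6 ≡ 20. → (11, 20)
4G: (11, 20) + (25, 15). λ = (15 - 20)/(25 - 11) ≡ 26/14 mod 31. 14⁻¹ ≡ 20 (mod 31), so λ ≡ 24.
  x = λ² - 11 - 25 = 576 - 36 ≡ 13; y = λ·(11 - 13) - 20 ≡ 25. → (13, 25)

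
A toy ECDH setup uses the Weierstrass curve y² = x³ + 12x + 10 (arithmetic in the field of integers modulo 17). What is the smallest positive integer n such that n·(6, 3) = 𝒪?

12

2P: tangent at (6, 3): λ = (3·6² + 12)/(2·3) ≡ 1/6. 6⁻¹ ≡ 3 (mod 17), so λ ≡ 1·3 ≡ 3.
  x = λ² - 6 - 6 = 9 - 12 ≡ 14; y = λ·(6 - 14) - 3 ≡ 7. → (14, 7)
3P: (14, 7) + (6, 3). λ = (3 - 7)/(6 - 14) ≡ 13/9 mod 17. 9⁻¹ ≡ 2 (mod 17) since 9·2 = 18 ≡ 1, so λ ≡ 9.
  x = λ² - 14 - 6 = 81 - 20 ≡ 10; y = λ·(14 - 10) - 7 ≡ 12. → (10, 12)
4P: (10, 12) + (6, 3). λ = (3 - 12)/(6 - 10) ≡ 8/13 mod 17. 13⁻¹ ≡ 4 (mod 17), so λ ≡ 15.
  x = λ² - 10 - 6 = 225 - 16 ≡ 5; y = λ·(10 - 5) - 12 ≡ 12. → (5, 12)
5P: (5, 12) + (6, 3). λ = (3 - 12)/(6 - 5) ≡ 8/1 mod 17. 1⁻¹ ≡ 1 (mod 17) since 1·1 = 1 ≡ 1, so λ ≡ 8.
  x = λ² - 5 - 6 = 64 - 11 ≡ 2; y = λ·(5 - 2) - 12 ≡ 12. → (2, 12)
6P: (2, 12) + (6, 3). λ = (3 - 12)/(6 - 2) ≡ 8/4 mod 17. 4⁻¹ ≡ 13 (mod 17), so λ ≡ 2.
  x = λ² - 2 - 6 = 4 - 8 ≡ 13; y = λ·(2 - 13) - 12 ≡ 0. → (13, 0)
7P: (13, 0) + (6, 3). λ = (3 - 0)/(6 - 13) ≡ 3/10 mod 17. 10⁻¹ ≡ 12 (mod 17), so λ ≡ 2.
  x = λ² - 13 - 6 = 4 - 19 ≡ 2; y = λ·(13 - 2) - 0 ≡ 5. → (2, 5)
8P: (2, 5) + (6, 3). λ = (3 - 5)/(6 - 2) ≡ 15/4 mod 17. 4⁻¹ ≡ 13 (mod 17) since 4·13 = 52 ≡ 1, so λ ≡ 8.
  x = λ² - 2 - 6 = 64 - 8 ≡ 5; y = λ·(2 - 5) - 5 ≡ 5. → (5, 5)
9P: (5, 5) + (6, 3). λ = (3 - 5)/(6 - 5) ≡ 15/1 mod 17. 1⁻¹ ≡ 1 (mod 17), so λ ≡ 15.
  x = λ² - 5 - 6 = 225 - 11 ≡ 10; y = λ·(5 - 10) - 5 ≡ 5. → (10, 5)
10P: (10, 5) + (6, 3). λ = (3 - 5)/(6 - 10) ≡ 15/13 mod 17. 13⁻¹ ≡ 4 (mod 17), so λ ≡ 9.
  x = λ² - 10 - 6 = 81 - 16 ≡ 14; y = λ·(10 - 14) - 5 ≡ 10. → (14, 10)
11P: (14, 10) + (6, 3). λ = (3 - 10)/(6 - 14) ≡ 10/9 mod 17. 9⁻¹ ≡ 2 (mod 17), so λ ≡ 3.
  x = λ² - 14 - 6 = 9 - 20 ≡ 6; y = λ·(14 - 6) - 10 ≡ 14. → (6, 14)
12P: (6, 14) + (6, 3): same x and y₁ ≡ -y₂, so the sum is 𝒪.
12P = 𝒪, so the order is 12.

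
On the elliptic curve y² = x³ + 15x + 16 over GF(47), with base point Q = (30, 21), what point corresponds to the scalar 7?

(28, 43)

Double-and-add on 7 = (111)₂. Start with Q = (30, 21) for the leading 1-bit.
double: tangent at (30, 21): λ = (3·30² + 15)/(2·21) ≡ 36/42. 42⁻¹ ≡ 28 (mod 47), so λ ≡ 36·28 ≡ 21.
  x = λ² - 30 - 30 = 441 - 60 ≡ 5; y = λ·(30 - 5) - 21 ≡ 34. → (5, 34)
add Q: (5, 34) + (30, 21). λ = (21 - 34)/(30 - 5) ≡ 34/25 mod 47. 25⁻¹ ≡ 32 (mod 47) since 25·32 = 800 ≡ 1, so λ ≡ 7.
  x = λ² - 5 - 30 = 49 - 35 ≡ 14; y = λ·(5 - 14) - 34 ≡ 44. → (14, 44)
double: tangent at (14, 44): λ = (3·14² + 15)/(2·44) ≡ 39/41. 41⁻¹ ≡ 39 (mod 47), so λ ≡ 39·39 ≡ 17.
  x = λ² - 14 - 14 = 289 - 28 ≡ 26; y = λ·(14 - 26) - 44 ≡ 34. → (26, 34)
add Q: (26, 34) + (30, 21). λ = (21 - 34)/(30 - 26) ≡ 34/4 mod 47. 4⁻¹ ≡ 12 (mod 47), so λ ≡ 32.
  x = λ² - 26 - 30 = 1024 - 56 ≡ 28; y = λ·(26 - 28) - 34 ≡ 43. → (28, 43)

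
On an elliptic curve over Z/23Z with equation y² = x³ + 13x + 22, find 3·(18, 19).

Write P = (18, 19).
Repeated addition: build up to 3P.
2P: tangent at (18, 19): λ = (3·18² + 13)/(2·19) ≡ 19/15. 15⁻¹ ≡ 20 (mod 23), so λ ≡ 19·20 ≡ 12.
  x = λ² - 18 - 18 = 144 - 36 ≡ 16; y = λ·(18 - 16) - 19 ≡ 5. → (16, 5)
3P: (16, 5) + (18, 19). λ = (19 - 5)/(18 - 16) ≡ 14/2 mod 23. 2⁻¹ ≡ 12 (mod 23), so λ ≡ 7.
  x = λ² - 16 - 18 = 49 - 34 ≡ 15; y = λ·(16 - 15) - 5 ≡ 2. → (15, 2)

(15, 2)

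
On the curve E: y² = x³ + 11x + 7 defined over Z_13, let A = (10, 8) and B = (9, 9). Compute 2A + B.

First 2A:
Repeated addition: build up to 2A.
2A: tangent at (10, 8): λ = (3·10² + 11)/(2·8) ≡ 12/3. 3⁻¹ ≡ 9 (mod 13), so λ ≡ 12·9 ≡ 4.
  x = λ² - 10 - 10 = 16 - 20 ≡ 9; y = λ·(10 - 9) - 8 ≡ 9. → (9, 9)
2A = (9, 9).
Finally 2A + B:
tangent at (9, 9): λ = (3·9² + 11)/(2·9) ≡ 7/5. 5⁻¹ ≡ 8 (mod 13), so λ ≡ 7·8 ≡ 4.
  x = λ² - 9 - 9 = 16 - 18 ≡ 11; y = λ·(9 - 11) - 9 ≡ 9. → (11, 9)

(11, 9)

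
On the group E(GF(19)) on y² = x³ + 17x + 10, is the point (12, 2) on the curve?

y² = 2² ≡ 4; x³ + 17x + 10 = 1942 ≡ 4 (mod 19). 4 = 4.

yes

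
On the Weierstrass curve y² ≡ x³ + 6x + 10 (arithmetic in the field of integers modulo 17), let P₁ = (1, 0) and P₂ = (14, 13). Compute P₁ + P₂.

(1, 0) + (14, 13). λ = (13 - 0)/(14 - 1) ≡ 13/13 mod 17. 13⁻¹ ≡ 4 (mod 17) since 13·4 = 52 ≡ 1, so λ ≡ 1.
  x = λ² - 1 - 14 = 1 - 15 ≡ 3; y = λ·(1 - 3) - 0 ≡ 15. → (3, 15)

(3, 15)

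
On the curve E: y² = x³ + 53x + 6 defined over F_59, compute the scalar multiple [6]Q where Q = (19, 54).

(41, 51)

Repeated addition: build up to 6Q.
2Q: tangent at (19, 54): λ = (3·19² + 53)/(2·54) ≡ 15/49. 49⁻¹ ≡ 53 (mod 59) since 49·53 = 2597 ≡ 1, so λ ≡ 15·53 ≡ 28.
  x = λ² - 19 - 19 = 784 - 38 ≡ 38; y = λ·(19 - 38) - 54 ≡ 4. → (38, 4)
3Q: (38, 4) + (19, 54). λ = (54 - 4)/(19 - 38) ≡ 50/40 mod 59. 40⁻¹ ≡ 31 (mod 59), so λ ≡ 16.
  x = λ² - 38 - 19 = 256 - 57 ≡ 22; y = λ·(38 - 22) - 4 ≡ 16. → (22, 16)
4Q: (22, 16) + (19, 54). λ = (54 - 16)/(19 - 22) ≡ 38/56 mod 59. 56⁻¹ ≡ 39 (mod 59), so λ ≡ 7.
  x = λ² - 22 - 19 = 49 - 41 ≡ 8; y = λ·(22 - 8) - 16 ≡ 23. → (8, 23)
5Q: (8, 23) + (19, 54). λ = (54 - 23)/(19 - 8) ≡ 31/11 mod 59. 11⁻¹ ≡ 43 (mod 59), so λ ≡ 35.
  x = λ² - 8 - 19 = 1225 - 27 ≡ 18; y = λ·(8 - 18) - 23 ≡ 40. → (18, 40)
6Q: (18, 40) + (19, 54). λ = (54 - 40)/(19 - 18) ≡ 14/1 mod 59. 1⁻¹ ≡ 1 (mod 59) since 1·1 = 1 ≡ 1, so λ ≡ 14.
  x = λ² - 18 - 19 = 196 - 37 ≡ 41; y = λ·(18 - 41) - 40 ≡ 51. → (41, 51)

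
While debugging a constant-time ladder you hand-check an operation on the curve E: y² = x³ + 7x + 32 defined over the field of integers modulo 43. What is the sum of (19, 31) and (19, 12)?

The two points share x = 19 and their y-coordinates satisfy 31 + 12 ≡ 0 (mod 43), so they are inverses. Their sum is O.

O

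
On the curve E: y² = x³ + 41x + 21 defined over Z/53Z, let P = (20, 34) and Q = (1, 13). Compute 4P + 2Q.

First 4P:
Double-and-add on 4 = (100)₂. Start with P = (20, 34) for the leading 1-bit.
double: tangent at (20, 34): λ = (3·20² + 41)/(2·34) ≡ 22/15. 15⁻¹ ≡ 46 (mod 53) since 15·46 = 690 ≡ 1, so λ ≡ 22·46 ≡ 5.
  x = λ² - 20 - 20 = 25 - 40 ≡ 38; y = λ·(20 - 38) - 34 ≡ 35. → (38, 35)
double: tangent at (38, 35): λ = (3·38² + 41)/(2·35) ≡ 27/17. 17⁻¹ ≡ 25 (mod 53), so λ ≡ 27·25 ≡ 39.
  x = λ² - 38 - 38 = 1521 - 76 ≡ 14; y = λ·(38 - 14) - 35 ≡ 0. → (14, 0)
4P = (14, 0).
Next 2Q:
Repeated addition: build up to 2Q.
2Q: tangent at (1, 13): λ = (3·1² + 41)/(2·13) ≡ 44/26. 26⁻¹ ≡ 51 (mod 53) since 26·51 = 1326 ≡ 1, so λ ≡ 44·51 ≡ 18.
  x = λ² - 1 - 1 = 324 - 2 ≡ 4; y = λ·(1 - 4) - 13 ≡ 39. → (4, 39)
2Q = (4, 39).
Finally 4P + 2Q:
(14, 0) + (4, 39). λ = (39 - 0)/(4 - 14) ≡ 39/43 mod 53. 43⁻¹ ≡ 37 (mod 53) since 43·37 = 1591 ≡ 1, so λ ≡ 12.
  x = λ² - 14 - 4 = 144 - 18 ≡ 20; y = λ·(14 - 20) - 0 ≡ 34. → (20, 34)

(20, 34)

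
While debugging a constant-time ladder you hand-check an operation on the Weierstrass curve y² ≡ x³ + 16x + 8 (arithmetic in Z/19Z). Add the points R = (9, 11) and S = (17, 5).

(9, 8)

(9, 11) + (17, 5). λ = (5 - 11)/(17 - 9) ≡ 13/8 mod 19. 8⁻¹ ≡ 12 (mod 19), so λ ≡ 4.
  x = λ² - 9 - 17 = 16 - 26 ≡ 9; y = λ·(9 - 9) - 11 ≡ 8. → (9, 8)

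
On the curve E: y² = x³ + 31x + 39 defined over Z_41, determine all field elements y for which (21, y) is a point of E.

x³ + 31x + 39 = 9951 ≡ 29 (mod 41).
29 is a non-residue mod 41; no y exists.

none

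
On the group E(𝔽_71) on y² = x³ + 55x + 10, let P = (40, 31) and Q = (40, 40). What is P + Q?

O

The two points share x = 40 and their y-coordinates satisfy 31 + 40 ≡ 0 (mod 71), so they are inverses. Their sum is O.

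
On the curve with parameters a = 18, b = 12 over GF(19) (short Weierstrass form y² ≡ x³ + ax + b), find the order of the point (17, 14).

2P: tangent at (17, 14): λ = (3·17² + 18)/(2·14) ≡ 11/9. 9⁻¹ ≡ 17 (mod 19), so λ ≡ 11·17 ≡ 16.
  x = λ² - 17 - 17 = 256 - 34 ≡ 13; y = λ·(17 - 13) - 14 ≡ 12. → (13, 12)
3P: (13, 12) + (17, 14). λ = (14 - 12)/(17 - 13) ≡ 2/4 mod 19. 4⁻¹ ≡ 5 (mod 19) since 4·5 = 20 ≡ 1, so λ ≡ 10.
  x = λ² - 13 - 17 = 100 - 30 ≡ 13; y = λ·(13 - 13) - 12 ≡ 7. → (13, 7)
4P: (13, 7) + (17, 14). λ = (14 - 7)/(17 - 13) ≡ 7/4 mod 19. 4⁻¹ ≡ 5 (mod 19), so λ ≡ 16.
  x = λ² - 13 - 17 = 256 - 30 ≡ 17; y = λ·(13 - 17) - 7 ≡ 5. → (17, 5)
5P: (17, 5) + (17, 14): same x and y₁ ≡ -y₂, so the sum is 𝒪.
5P = 𝒪, so the order is 5.

5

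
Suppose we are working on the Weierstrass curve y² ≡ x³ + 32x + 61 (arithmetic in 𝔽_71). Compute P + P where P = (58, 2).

tangent at (58, 2): λ = (3·58² + 32)/(2·2) ≡ 42/4. 4⁻¹ ≡ 18 (mod 71), so λ ≡ 42·18 ≡ 46.
  x = λ² - 58 - 58 = 2116 - 116 ≡ 12; y = λ·(58 - 12) - 2 ≡ 55. → (12, 55)

(12, 55)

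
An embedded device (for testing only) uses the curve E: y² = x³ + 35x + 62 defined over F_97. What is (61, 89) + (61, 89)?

tangent at (61, 89): λ = (3·61² + 35)/(2·89) ≡ 43/81. 81⁻¹ ≡ 6 (mod 97), so λ ≡ 43·6 ≡ 64.
  x = λ² - 61 - 61 = 4096 - 122 ≡ 94; y = λ·(61 - 94) - 89 ≡ 30. → (94, 30)

(94, 30)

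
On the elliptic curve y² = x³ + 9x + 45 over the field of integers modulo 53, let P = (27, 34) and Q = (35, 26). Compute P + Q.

(45, 37)

(27, 34) + (35, 26). λ = (26 - 34)/(35 - 27) ≡ 45/8 mod 53. 8⁻¹ ≡ 20 (mod 53) since 8·20 = 160 ≡ 1, so λ ≡ 52.
  x = λ² - 27 - 35 = 2704 - 62 ≡ 45; y = λ·(27 - 45) - 34 ≡ 37. → (45, 37)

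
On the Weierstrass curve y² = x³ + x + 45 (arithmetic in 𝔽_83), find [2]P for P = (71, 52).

tangent at (71, 52): λ = (3·71² + 1)/(2·52) ≡ 18/21. 21⁻¹ ≡ 4 (mod 83), so λ ≡ 18·4 ≡ 72.
  x = λ² - 71 - 71 = 5184 - 142 ≡ 62; y = λ·(71 - 62) - 52 ≡ 15. → (62, 15)

(62, 15)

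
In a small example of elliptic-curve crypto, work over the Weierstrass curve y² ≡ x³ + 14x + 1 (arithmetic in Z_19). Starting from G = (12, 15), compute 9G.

O

Double-and-add on 9 = (1001)₂. Start with G = (12, 15) for the leading 1-bit.
double: tangent at (12, 15): λ = (3·12² + 14)/(2·15) ≡ 9/11. 11⁻¹ ≡ 7 (mod 19), so λ ≡ 9·7 ≡ 6.
  x = λ² - 12 - 12 = 36 - 24 ≡ 12; y = λ·(12 - 12) - 15 ≡ 4. → (12, 4)
double: tangent at (12, 4): λ = (3·12² + 14)/(2·4) ≡ 9/8. 8⁻¹ ≡ 12 (mod 19) since 8·12 = 96 ≡ 1, so λ ≡ 9·12 ≡ 13.
  x = λ² - 12 - 12 = 169 - 24 ≡ 12; y = λ·(12 - 12) - 4 ≡ 15. → (12, 15)
double: tangent at (12, 15): λ = (3·12² + 14)/(2·15) ≡ 9/11. 11⁻¹ ≡ 7 (mod 19), so λ ≡ 9·7 ≡ 6.
  x = λ² - 12 - 12 = 36 - 24 ≡ 12; y = λ·(12 - 12) - 15 ≡ 4. → (12, 4)
add G: (12, 4) + (12, 15): same x and y₁ ≡ -y₂, so the sum is O.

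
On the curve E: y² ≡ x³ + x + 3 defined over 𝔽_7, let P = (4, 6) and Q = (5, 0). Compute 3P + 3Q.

First 3P:
Repeated addition: build up to 3P.
2P: tangent at (4, 6): λ = (3·4² + 1)/(2·6) ≡ 0/5. 5⁻¹ ≡ 3 (mod 7) since 5·3 = 15 ≡ 1, so λ ≡ 0·3 ≡ 0.
  x = λ² - 4 - 4 = 0 - 8 ≡ 6; y = λ·(4 - 6) - 6 ≡ 1. → (6, 1)
3P: (6, 1) + (4, 6). λ = (6 - 1)/(4 - 6) ≡ 5/5 mod 7. 5⁻¹ ≡ 3 (mod 7), so λ ≡ 1.
  x = λ² - 6 - 4 = 1 - 10 ≡ 5; y = λ·(6 - 5) - 1 ≡ 0. → (5, 0)
3P = (5, 0).
Next 3Q:
Repeated addition: build up to 3Q.
2Q: (5, 0) + (5, 0): same x and y₁ ≡ -y₂, so the sum is O.
3Q: O + (5, 0) = (5, 0) (identity).
3Q = (5, 0).
Finally 3P + 3Q:
(5, 0) + (5, 0): same x and y₁ ≡ -y₂, so the sum is O.

O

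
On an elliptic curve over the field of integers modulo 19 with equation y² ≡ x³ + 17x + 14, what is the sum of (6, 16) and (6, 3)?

The two points share x = 6 and their y-coordinates satisfy 16 + 3 ≡ 0 (mod 19), so they are inverses. Their sum is the point at infinity.

O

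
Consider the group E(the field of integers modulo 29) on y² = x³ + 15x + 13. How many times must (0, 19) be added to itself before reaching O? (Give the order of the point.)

4

2P: tangent at (0, 19): λ = (3·0² + 15)/(2·19) ≡ 15/9. 9⁻¹ ≡ 13 (mod 29), so λ ≡ 15·13 ≡ 21.
  x = λ² - 0 - 0 = 441 - 0 ≡ 6; y = λ·(0 - 6) - 19 ≡ 0. → (6, 0)
3P: (6, 0) + (0, 19). λ = (19 - 0)/(0 - 6) ≡ 19/23 mod 29. 23⁻¹ ≡ 24 (mod 29), so λ ≡ 21.
  x = λ² - 6 - 0 = 441 - 6 ≡ 0; y = λ·(6 - 0) - 0 ≡ 10. → (0, 10)
4P: (0, 10) + (0, 19): same x and y₁ ≡ -y₂, so the sum is O.
4P = O, so the order is 4.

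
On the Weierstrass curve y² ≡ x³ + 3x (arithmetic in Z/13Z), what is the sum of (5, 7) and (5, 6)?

The two points share x = 5 and their y-coordinates satisfy 7 + 6 ≡ 0 (mod 13), so they are inverses. Their sum is the point at infinity.

O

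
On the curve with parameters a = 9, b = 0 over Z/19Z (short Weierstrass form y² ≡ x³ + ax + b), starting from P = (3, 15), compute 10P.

Repeated addition: build up to 10P.
2P: tangent at (3, 15): λ = (3·3² + 9)/(2·15) ≡ 17/11. 11⁻¹ ≡ 7 (mod 19), so λ ≡ 17·7 ≡ 5.
  x = λ² - 3 - 3 = 25 - 6 ≡ 0; y = λ·(3 - 0) - 15 ≡ 0. → (0, 0)
3P: (0, 0) + (3, 15). λ = (15 - 0)/(3 - 0) ≡ 15/3 mod 19. 3⁻¹ ≡ 13 (mod 19) since 3·13 = 39 ≡ 1, so λ ≡ 5.
  x = λ² - 0 - 3 = 25 - 3 ≡ 3; y = λ·(0 - 3) - 0 ≡ 4. → (3, 4)
4P: (3, 4) + (3, 15): same x and y₁ ≡ -y₂, so the sum is O.
5P: O + (3, 15) = (3, 15) (identity).
6P: tangent at (3, 15): λ = (3·3² + 9)/(2·15) ≡ 17/11. 11⁻¹ ≡ 7 (mod 19) since 11·7 = 77 ≡ 1, so λ ≡ 17·7 ≡ 5.
  x = λ² - 3 - 3 = 25 - 6 ≡ 0; y = λ·(3 - 0) - 15 ≡ 0. → (0, 0)
7P: (0, 0) + (3, 15). λ = (15 - 0)/(3 - 0) ≡ 15/3 mod 19. 3⁻¹ ≡ 13 (mod 19) since 3·13 = 39 ≡ 1, so λ ≡ 5.
  x = λ² - 0 - 3 = 25 - 3 ≡ 3; y = λ·(0 - 3) - 0 ≡ 4. → (3, 4)
8P: (3, 4) + (3, 15): same x and y₁ ≡ -y₂, so the sum is O.
9P: O + (3, 15) = (3, 15) (identity).
10P: tangent at (3, 15): λ = (3·3² + 9)/(2·15) ≡ 17/11. 11⁻¹ ≡ 7 (mod 19), so λ ≡ 17·7 ≡ 5.
  x = λ² - 3 - 3 = 25 - 6 ≡ 0; y = λ·(3 - 0) - 15 ≡ 0. → (0, 0)

(0, 0)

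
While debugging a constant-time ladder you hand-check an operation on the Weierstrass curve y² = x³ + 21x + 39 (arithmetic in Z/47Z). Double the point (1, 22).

(15, 43)

tangent at (1, 22): λ = (3·1² + 21)/(2·22) ≡ 24/44. 44⁻¹ ≡ 31 (mod 47), so λ ≡ 24·31 ≡ 39.
  x = λ² - 1 - 1 = 1521 - 2 ≡ 15; y = λ·(1 - 15) - 22 ≡ 43. → (15, 43)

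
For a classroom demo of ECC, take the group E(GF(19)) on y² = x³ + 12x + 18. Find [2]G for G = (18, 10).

tangent at (18, 10): λ = (3·18² + 12)/(2·10) ≡ 15/1. 1⁻¹ ≡ 1 (mod 19) since 1·1 = 1 ≡ 1, so λ ≡ 15·1 ≡ 15.
  x = λ² - 18 - 18 = 225 - 36 ≡ 18; y = λ·(18 - 18) - 10 ≡ 9. → (18, 9)

(18, 9)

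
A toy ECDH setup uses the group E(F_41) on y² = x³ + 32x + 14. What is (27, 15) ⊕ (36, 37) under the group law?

(27, 15) + (36, 37). λ = (37 - 15)/(36 - 27) ≡ 22/9 mod 41. 9⁻¹ ≡ 32 (mod 41), so λ ≡ 7.
  x = λ² - 27 - 36 = 49 - 63 ≡ 27; y = λ·(27 - 27) - 15 ≡ 26. → (27, 26)

(27, 26)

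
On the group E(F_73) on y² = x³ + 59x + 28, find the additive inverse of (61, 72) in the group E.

-(61, 72) = (61, -72 mod 73) = (61, 1).

(61, 1)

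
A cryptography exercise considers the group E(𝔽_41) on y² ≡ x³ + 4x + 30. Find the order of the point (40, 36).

11

2P: tangent at (40, 36): λ = (3·40² + 4)/(2·36) ≡ 7/31. 31⁻¹ ≡ 4 (mod 41), so λ ≡ 7·4 ≡ 28.
  x = λ² - 40 - 40 = 784 - 80 ≡ 7; y = λ·(40 - 7) - 36 ≡ 27. → (7, 27)
3P: (7, 27) + (40, 36). λ = (36 - 27)/(40 - 7) ≡ 9/33 mod 41. 33⁻¹ ≡ 5 (mod 41) since 33·5 = 165 ≡ 1, so λ ≡ 4.
  x = λ² - 7 - 40 = 16 - 47 ≡ 10; y = λ·(7 - 10) - 27 ≡ 2. → (10, 2)
4P: (10, 2) + (40, 36). λ = (36 - 2)/(40 - 10) ≡ 34/30 mod 41. 30⁻¹ ≡ 26 (mod 41) since 30·26 = 780 ≡ 1, so λ ≡ 23.
  x = λ² - 10 - 40 = 529 - 50 ≡ 28; y = λ·(10 - 28) - 2 ≡ 35. → (28, 35)
5P: (28, 35) + (40, 36). λ = (36 - 35)/(40 - 28) ≡ 1/12 mod 41. 12⁻¹ ≡ 24 (mod 41), so λ ≡ 24.
  x = λ² - 28 - 40 = 576 - 68 ≡ 16; y = λ·(28 - 16) - 35 ≡ 7. → (16, 7)
6P: (16, 7) + (40, 36). λ = (36 - 7)/(40 - 16) ≡ 29/24 mod 41. 24⁻¹ ≡ 12 (mod 41), so λ ≡ 20.
  x = λ² - 16 - 40 = 400 - 56 ≡ 16; y = λ·(16 - 16) - 7 ≡ 34. → (16, 34)
7P: (16, 34) + (40, 36). λ = (36 - 34)/(40 - 16) ≡ 2/24 mod 41. 24⁻¹ ≡ 12 (mod 41) since 24·12 = 288 ≡ 1, so λ ≡ 24.
  x = λ² - 16 - 40 = 576 - 56 ≡ 28; y = λ·(16 - 28) - 34 ≡ 6. → (28, 6)
8P: (28, 6) + (40, 36). λ = (36 - 6)/(40 - 28) ≡ 30/12 mod 41. 12⁻¹ ≡ 24 (mod 41), so λ ≡ 23.
  x = λ² - 28 - 40 = 529 - 68 ≡ 10; y = λ·(28 - 10) - 6 ≡ 39. → (10, 39)
9P: (10, 39) + (40, 36). λ = (36 - 39)/(40 - 10) ≡ 38/30 mod 41. 30⁻¹ ≡ 26 (mod 41), so λ ≡ 4.
  x = λ² - 10 - 40 = 16 - 50 ≡ 7; y = λ·(10 - 7) - 39 ≡ 14. → (7, 14)
10P: (7, 14) + (40, 36). λ = (36 - 14)/(40 - 7) ≡ 22/33 mod 41. 33⁻¹ ≡ 5 (mod 41), so λ ≡ 28.
  x = λ² - 7 - 40 = 784 - 47 ≡ 40; y = λ·(7 - 40) - 14 ≡ 5. → (40, 5)
11P: (40, 5) + (40, 36): same x and y₁ ≡ -y₂, so the sum is 𝒪.
11P = 𝒪, so the order is 11.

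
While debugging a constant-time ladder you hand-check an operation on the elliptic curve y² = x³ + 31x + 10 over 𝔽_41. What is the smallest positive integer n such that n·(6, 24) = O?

2P: tangent at (6, 24): λ = (3·6² + 31)/(2·24) ≡ 16/7. 7⁻¹ ≡ 6 (mod 41) since 7·6 = 42 ≡ 1, so λ ≡ 16·6 ≡ 14.
  x = λ² - 6 - 6 = 196 - 12 ≡ 20; y = λ·(6 - 20) - 24 ≡ 26. → (20, 26)
3P: (20, 26) + (6, 24). λ = (24 - 26)/(6 - 20) ≡ 39/27 mod 41. 27⁻¹ ≡ 38 (mod 41), so λ ≡ 6.
  x = λ² - 20 - 6 = 36 - 26 ≡ 10; y = λ·(20 - 10) - 26 ≡ 34. → (10, 34)
4P: (10, 34) + (6, 24). λ = (24 - 34)/(6 - 10) ≡ 31/37 mod 41. 37⁻¹ ≡ 10 (mod 41), so λ ≡ 23.
  x = λ² - 10 - 6 = 529 - 16 ≡ 21; y = λ·(10 - 21) - 34 ≡ 0. → (21, 0)
5P: (21, 0) + (6, 24). λ = (24 - 0)/(6 - 21) ≡ 24/26 mod 41. 26⁻¹ ≡ 30 (mod 41), so λ ≡ 23.
  x = λ² - 21 - 6 = 529 - 27 ≡ 10; y = λ·(21 - 10) - 0 ≡ 7. → (10, 7)
6P: (10, 7) + (6, 24). λ = (24 - 7)/(6 - 10) ≡ 17/37 mod 41. 37⁻¹ ≡ 10 (mod 41), so λ ≡ 6.
  x = λ² - 10 - 6 = 36 - 16 ≡ 20; y = λ·(10 - 20) - 7 ≡ 15. → (20, 15)
7P: (20, 15) + (6, 24). λ = (24 - 15)/(6 - 20) ≡ 9/27 mod 41. 27⁻¹ ≡ 38 (mod 41) since 27·38 = 1026 ≡ 1, so λ ≡ 14.
  x = λ² - 20 - 6 = 196 - 26 ≡ 6; y = λ·(20 - 6) - 15 ≡ 17. → (6, 17)
8P: (6, 17) + (6, 24): same x and y₁ ≡ -y₂, so the sum is O.
8P = O, so the order is 8.

8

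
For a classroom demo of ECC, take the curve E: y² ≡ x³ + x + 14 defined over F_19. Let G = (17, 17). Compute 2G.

tangent at (17, 17): λ = (3·17² + 1)/(2·17) ≡ 13/15. 15⁻¹ ≡ 14 (mod 19) since 15·14 = 210 ≡ 1, so λ ≡ 13·14 ≡ 11.
  x = λ² - 17 - 17 = 121 - 34 ≡ 11; y = λ·(17 - 11) - 17 ≡ 11. → (11, 11)

(11, 11)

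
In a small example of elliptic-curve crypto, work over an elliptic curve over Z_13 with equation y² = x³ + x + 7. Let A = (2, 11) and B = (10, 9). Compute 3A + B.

(11, 7)

First 3A:
Repeated addition: build up to 3A.
2A: tangent at (2, 11): λ = (3·2² + 1)/(2·11) ≡ 0/9. 9⁻¹ ≡ 3 (mod 13), so λ ≡ 0·3 ≡ 0.
  x = λ² - 2 - 2 = 0 - 4 ≡ 9; y = λ·(2 - 9) - 11 ≡ 2. → (9, 2)
3A: (9, 2) + (2, 11). λ = (11 - 2)/(2 - 9) ≡ 9/6 mod 13. 6⁻¹ ≡ 11 (mod 13) since 6·11 = 66 ≡ 1, so λ ≡ 8.
  x = λ² - 9 - 2 = 64 - 11 ≡ 1; y = λ·(9 - 1) - 2 ≡ 10. → (1, 10)
3A = (1, 10).
Finally 3A + B:
(1, 10) + (10, 9). λ = (9 - 10)/(10 - 1) ≡ 12/9 mod 13. 9⁻¹ ≡ 3 (mod 13) since 9·3 = 27 ≡ 1, so λ ≡ 10.
  x = λ² - 1 - 10 = 100 - 11 ≡ 11; y = λ·(1 - 11) - 10 ≡ 7. → (11, 7)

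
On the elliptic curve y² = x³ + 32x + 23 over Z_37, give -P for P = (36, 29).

(36, 8)

-(36, 29) = (36, -29 mod 37) = (36, 8).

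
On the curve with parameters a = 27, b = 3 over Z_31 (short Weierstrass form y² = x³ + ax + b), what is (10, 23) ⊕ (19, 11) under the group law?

(10, 23) + (19, 11). λ = (11 - 23)/(19 - 10) ≡ 19/9 mod 31. 9⁻¹ ≡ 7 (mod 31) since 9·7 = 63 ≡ 1, so λ ≡ 9.
  x = λ² - 10 - 19 = 81 - 29 ≡ 21; y = λ·(10 - 21) - 23 ≡ 2. → (21, 2)

(21, 2)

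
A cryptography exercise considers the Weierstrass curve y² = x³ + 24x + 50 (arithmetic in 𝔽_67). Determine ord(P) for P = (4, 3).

9

2P: tangent at (4, 3): λ = (3·4² + 24)/(2·3) ≡ 5/6. 6⁻¹ ≡ 56 (mod 67), so λ ≡ 5·56 ≡ 12.
  x = λ² - 4 - 4 = 144 - 8 ≡ 2; y = λ·(4 - 2) - 3 ≡ 21. → (2, 21)
3P: (2, 21) + (4, 3). λ = (3 - 21)/(4 - 2) ≡ 49/2 mod 67. 2⁻¹ ≡ 34 (mod 67), so λ ≡ 58.
  x = λ² - 2 - 4 = 3364 - 6 ≡ 8; y = λ·(2 - 8) - 21 ≡ 33. → (8, 33)
4P: (8, 33) + (4, 3). λ = (3 - 33)/(4 - 8) ≡ 37/63 mod 67. 63⁻¹ ≡ 50 (mod 67) since 63·50 = 3150 ≡ 1, so λ ≡ 41.
  x = λ² - 8 - 4 = 1681 - 12 ≡ 61; y = λ·(8 - 61) - 33 ≡ 5. → (61, 5)
5P: (61, 5) + (4, 3). λ = (3 - 5)/(4 - 61) ≡ 65/10 mod 67. 10⁻¹ ≡ 47 (mod 67) since 10·47 = 470 ≡ 1, so λ ≡ 40.
  x = λ² - 61 - 4 = 1600 - 65 ≡ 61; y = λ·(61 - 61) - 5 ≡ 62. → (61, 62)
6P: (61, 62) + (4, 3). λ = (3 - 62)/(4 - 61) ≡ 8/10 mod 67. 10⁻¹ ≡ 47 (mod 67), so λ ≡ 41.
  x = λ² - 61 - 4 = 1681 - 65 ≡ 8; y = λ·(61 - 8) - 62 ≡ 34. → (8, 34)
7P: (8, 34) + (4, 3). λ = (3 - 34)/(4 - 8) ≡ 36/63 mod 67. 63⁻¹ ≡ 50 (mod 67), so λ ≡ 58.
  x = λ² - 8 - 4 = 3364 - 12 ≡ 2; y = λ·(8 - 2) - 34 ≡ 46. → (2, 46)
8P: (2, 46) + (4, 3). λ = (3 - 46)/(4 - 2) ≡ 24/2 mod 67. 2⁻¹ ≡ 34 (mod 67) since 2·34 = 68 ≡ 1, so λ ≡ 12.
  x = λ² - 2 - 4 = 144 - 6 ≡ 4; y = λ·(2 - 4) - 46 ≡ 64. → (4, 64)
9P: (4, 64) + (4, 3): same x and y₁ ≡ -y₂, so the sum is ∞.
9P = ∞, so the order is 9.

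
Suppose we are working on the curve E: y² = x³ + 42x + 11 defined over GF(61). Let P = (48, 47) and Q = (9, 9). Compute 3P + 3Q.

First 3P:
Repeated addition: build up to 3P.
2P: tangent at (48, 47): λ = (3·48² + 42)/(2·47) ≡ 0/33. 33⁻¹ ≡ 37 (mod 61) since 33·37 = 1221 ≡ 1, so λ ≡ 0·37 ≡ 0.
  x = λ² - 48 - 48 = 0 - 96 ≡ 26; y = λ·(48 - 26) - 47 ≡ 14. → (26, 14)
3P: (26, 14) + (48, 47). λ = (47 - 14)/(48 - 26) ≡ 33/22 mod 61. 22⁻¹ ≡ 25 (mod 61), so λ ≡ 32.
  x = λ² - 26 - 48 = 1024 - 74 ≡ 35; y = λ·(26 - 35) - 14 ≡ 3. → (35, 3)
3P = (35, 3).
Next 3Q:
Repeated addition: build up to 3Q.
2Q: tangent at (9, 9): λ = (3·9² + 42)/(2·9) ≡ 41/18. 18⁻¹ ≡ 17 (mod 61), so λ ≡ 41·17 ≡ 26.
  x = λ² - 9 - 9 = 676 - 18 ≡ 48; y = λ·(9 - 48) - 9 ≡ 14. → (48, 14)
3Q: (48, 14) + (9, 9). λ = (9 - 14)/(9 - 48) ≡ 56/22 mod 61. 22⁻¹ ≡ 25 (mod 61), so λ ≡ 58.
  x = λ² - 48 - 9 = 3364 - 57 ≡ 13; y = λ·(48 - 13) - 14 ≡ 3. → (13, 3)
3Q = (13, 3).
Finally 3P + 3Q:
(35, 3) + (13, 3). λ = (3 - 3)/(13 - 35) ≡ 0/39 mod 61. 39⁻¹ ≡ 36 (mod 61) since 39·36 = 1404 ≡ 1, so λ ≡ 0.
  x = λ² - 35 - 13 = 0 - 48 ≡ 13; y = λ·(35 - 13) - 3 ≡ 58. → (13, 58)

(13, 58)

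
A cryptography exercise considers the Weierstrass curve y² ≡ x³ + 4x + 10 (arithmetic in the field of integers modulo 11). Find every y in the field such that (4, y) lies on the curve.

none

x³ + 4x + 10 = 90 ≡ 2 (mod 11).
2 is a non-residue mod 11; no y exists.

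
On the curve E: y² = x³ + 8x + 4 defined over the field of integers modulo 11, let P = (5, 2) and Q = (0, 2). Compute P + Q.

(5, 2) + (0, 2). λ = (2 - 2)/(0 - 5) ≡ 0/6 mod 11. 6⁻¹ ≡ 2 (mod 11), so λ ≡ 0.
  x = λ² - 5 - 0 = 0 - 5 ≡ 6; y = λ·(5 - 6) - 2 ≡ 9. → (6, 9)

(6, 9)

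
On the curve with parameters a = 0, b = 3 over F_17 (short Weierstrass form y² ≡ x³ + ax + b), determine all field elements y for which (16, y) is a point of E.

6, 11

x³ + 0x + 3 = 4099 ≡ 2 (mod 17).
Square roots of 2 mod 17: 6 and 11 (since 6² = 36 ≡ 2).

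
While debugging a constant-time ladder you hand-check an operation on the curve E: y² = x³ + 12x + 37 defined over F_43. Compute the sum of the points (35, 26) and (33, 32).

(35, 26) + (33, 32). λ = (32 - 26)/(33 - 35) ≡ 6/41 mod 43. 41⁻¹ ≡ 21 (mod 43) since 41·21 = 861 ≡ 1, so λ ≡ 40.
  x = λ² - 35 - 33 = 1600 - 68 ≡ 27; y = λ·(35 - 27) - 26 ≡ 36. → (27, 36)

(27, 36)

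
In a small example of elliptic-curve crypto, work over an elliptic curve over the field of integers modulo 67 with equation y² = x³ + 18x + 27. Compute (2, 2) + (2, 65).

The two points share x = 2 and their y-coordinates satisfy 2 + 65 ≡ 0 (mod 67), so they are inverses. Their sum is the point at infinity.

O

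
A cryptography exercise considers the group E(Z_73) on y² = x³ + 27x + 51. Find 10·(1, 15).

Write G = (1, 15).
Repeated addition: build up to 10G.
2G: tangent at (1, 15): λ = (3·1² + 27)/(2·15) ≡ 30/30. 30⁻¹ ≡ 56 (mod 73), so λ ≡ 30·56 ≡ 1.
  x = λ² - 1 - 1 = 1 - 2 ≡ 72; y = λ·(1 - 72) - 15 ≡ 60. → (72, 60)
3G: (72, 60) + (1, 15). λ = (15 - 60)/(1 - 72) ≡ 28/2 mod 73. 2⁻¹ ≡ 37 (mod 73), so λ ≡ 14.
  x = λ² - 72 - 1 = 196 - 73 ≡ 50; y = λ·(72 - 50) - 60 ≡ 29. → (50, 29)
4G: (50, 29) + (1, 15). λ = (15 - 29)/(1 - 50) ≡ 59/24 mod 73. 24⁻¹ ≡ 70 (mod 73), so λ ≡ 42.
  x = λ² - 50 - 1 = 1764 - 51 ≡ 34; y = λ·(50 - 34) - 29 ≡ 59. → (34, 59)
5G: (34, 59) + (1, 15). λ = (15 - 59)/(1 - 34) ≡ 29/40 mod 73. 40⁻¹ ≡ 42 (mod 73) since 40·42 = 1680 ≡ 1, so λ ≡ 50.
  x = λ² - 34 - 1 = 2500 - 35 ≡ 56; y = λ·(34 - 56) - 59 ≡ 9. → (56, 9)
6G: (56, 9) + (1, 15). λ = (15 - 9)/(1 - 56) ≡ 6/18 mod 73. 18⁻¹ ≡ 69 (mod 73), so λ ≡ 49.
  x = λ² - 56 - 1 = 2401 - 57 ≡ 8; y = λ·(56 - 8) - 9 ≡ 7. → (8, 7)
7G: (8, 7) + (1, 15). λ = (15 - 7)/(1 - 8) ≡ 8/66 mod 73. 66⁻¹ ≡ 52 (mod 73) since 66·52 = 3432 ≡ 1, so λ ≡ 51.
  x = λ² - 8 - 1 = 2601 - 9 ≡ 37; y = λ·(8 - 37) - 7 ≡ 47. → (37, 47)
8G: (37, 47) + (1, 15). λ = (15 - 47)/(1 - 37) ≡ 41/37 mod 73. 37⁻¹ ≡ 2 (mod 73), so λ ≡ 9.
  x = λ² - 37 - 1 = 81 - 38 ≡ 43; y = λ·(37 - 43) - 47 ≡ 45. → (43, 45)
9G: (43, 45) + (1, 15). λ = (15 - 45)/(1 - 43) ≡ 43/31 mod 73. 31⁻¹ ≡ 33 (mod 73) since 31·33 = 1023 ≡ 1, so λ ≡ 32.
  x = λ² - 43 - 1 = 1024 - 44 ≡ 31; y = λ·(43 - 31) - 45 ≡ 47. → (31, 47)
10G: (31, 47) + (1, 15). λ = (15 - 47)/(1 - 31) ≡ 41/43 mod 73. 43⁻¹ ≡ 17 (mod 73), so λ ≡ 40.
  x = λ² - 31 - 1 = 1600 - 32 ≡ 35; y = λ·(31 - 35) - 47 ≡ 12. → (35, 12)

(35, 12)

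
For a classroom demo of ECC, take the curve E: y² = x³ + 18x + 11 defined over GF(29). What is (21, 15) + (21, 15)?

(7, 25)

tangent at (21, 15): λ = (3·21² + 18)/(2·15) ≡ 7/1. 1⁻¹ ≡ 1 (mod 29) since 1·1 = 1 ≡ 1, so λ ≡ 7·1 ≡ 7.
  x = λ² - 21 - 21 = 49 - 42 ≡ 7; y = λ·(21 - 7) - 15 ≡ 25. → (7, 25)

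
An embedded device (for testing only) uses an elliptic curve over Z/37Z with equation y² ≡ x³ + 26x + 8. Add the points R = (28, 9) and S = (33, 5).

(24, 10)

(28, 9) + (33, 5). λ = (5 - 9)/(33 - 28) ≡ 33/5 mod 37. 5⁻¹ ≡ 15 (mod 37), so λ ≡ 14.
  x = λ² - 28 - 33 = 196 - 61 ≡ 24; y = λ·(28 - 24) - 9 ≡ 10. → (24, 10)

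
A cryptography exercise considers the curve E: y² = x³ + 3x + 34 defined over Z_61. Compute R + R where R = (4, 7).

(56, 4)

tangent at (4, 7): λ = (3·4² + 3)/(2·7) ≡ 51/14. 14⁻¹ ≡ 48 (mod 61) since 14·48 = 672 ≡ 1, so λ ≡ 51·48 ≡ 8.
  x = λ² - 4 - 4 = 64 - 8 ≡ 56; y = λ·(4 - 56) - 7 ≡ 4. → (56, 4)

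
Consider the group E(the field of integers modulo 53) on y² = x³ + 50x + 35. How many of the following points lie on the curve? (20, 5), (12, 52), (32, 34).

1

(20, 5): 5² ≡ 25, rhs ≡ 25 → on.
(12, 52): 52² ≡ 1, rhs ≡ 31 → off.
(32, 34): 34² ≡ 43, rhs ≡ 6 → off.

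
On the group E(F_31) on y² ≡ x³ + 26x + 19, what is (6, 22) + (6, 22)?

tangent at (6, 22): λ = (3·6² + 26)/(2·22) ≡ 10/13. 13⁻¹ ≡ 12 (mod 31) since 13·12 = 156 ≡ 1, so λ ≡ 10·12 ≡ 27.
  x = λ² - 6 - 6 = 729 - 12 ≡ 4; y = λ·(6 - 4) - 22 ≡ 1. → (4, 1)

(4, 1)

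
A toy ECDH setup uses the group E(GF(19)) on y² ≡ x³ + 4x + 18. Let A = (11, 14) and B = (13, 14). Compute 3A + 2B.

(11, 5)

First 3A:
Repeated addition: build up to 3A.
2A: tangent at (11, 14): λ = (3·11² + 4)/(2·14) ≡ 6/9. 9⁻¹ ≡ 17 (mod 19), so λ ≡ 6·17 ≡ 7.
  x = λ² - 11 - 11 = 49 - 22 ≡ 8; y = λ·(11 - 8) - 14 ≡ 7. → (8, 7)
3A: (8, 7) + (11, 14). λ = (14 - 7)/(11 - 8) ≡ 7/3 mod 19. 3⁻¹ ≡ 13 (mod 19) since 3·13 = 39 ≡ 1, so λ ≡ 15.
  x = λ² - 8 - 11 = 225 - 19 ≡ 16; y = λ·(8 - 16) - 7 ≡ 6. → (16, 6)
3A = (16, 6).
Next 2B:
Repeated addition: build up to 2B.
2B: tangent at (13, 14): λ = (3·13² + 4)/(2·14) ≡ 17/9. 9⁻¹ ≡ 17 (mod 19) since 9·17 = 153 ≡ 1, so λ ≡ 17·17 ≡ 4.
  x = λ² - 13 - 13 = 16 - 26 ≡ 9; y = λ·(13 - 9) - 14 ≡ 2. → (9, 2)
2B = (9, 2).
Finally 3A + 2B:
(16, 6) + (9, 2). λ = (2 - 6)/(9 - 16) ≡ 15/12 mod 19. 12⁻¹ ≡ 8 (mod 19) since 12·8 = 96 ≡ 1, so λ ≡ 6.
  x = λ² - 16 - 9 = 36 - 25 ≡ 11; y = λ·(16 - 11) - 6 ≡ 5. → (11, 5)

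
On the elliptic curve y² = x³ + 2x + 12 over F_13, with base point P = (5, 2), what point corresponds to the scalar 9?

(5, 2)

Double-and-add on 9 = (1001)₂. Start with P = (5, 2) for the leading 1-bit.
double: tangent at (5, 2): λ = (3·5² + 2)/(2·2) ≡ 12/4. 4⁻¹ ≡ 10 (mod 13) since 4·10 = 40 ≡ 1, so λ ≡ 12·10 ≡ 3.
  x = λ² - 5 - 5 = 9 - 10 ≡ 12; y = λ·(5 - 12) - 2 ≡ 3. → (12, 3)
double: tangent at (12, 3): λ = (3·12² + 2)/(2·3) ≡ 5/6. 6⁻¹ ≡ 11 (mod 13) since 6·11 = 66 ≡ 1, so λ ≡ 5·11 ≡ 3.
  x = λ² - 12 - 12 = 9 - 24 ≡ 11; y = λ·(12 - 11) - 3 ≡ 0. → (11, 0)
double: (11, 0) + (11, 0): same x and y₁ ≡ -y₂, so the sum is O.
add P: O + (5, 2) = (5, 2) (identity).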